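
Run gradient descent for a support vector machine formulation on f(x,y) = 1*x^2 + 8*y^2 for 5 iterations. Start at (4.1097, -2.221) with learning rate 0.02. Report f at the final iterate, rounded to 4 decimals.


Gradient descent on f(x,y) = 1*x^2 + 8*y^2.
Starting point: (4.1097, -2.221), alpha = 0.02
Step 1: grad_x = 2*1*4.1097 = 8.2194, grad_y = 2*8*-2.221 = -35.536
  x_1 = 4.1097 - 0.02*8.2194 = 3.9453
  y_1 = -2.221 - 0.02*-35.536 = -1.5103
Step 2: grad_x = 2*1*3.9453 = 7.8906, grad_y = 2*8*-1.5103 = -24.1645
  x_2 = 3.9453 - 0.02*7.8906 = 3.7875
  y_2 = -1.5103 - 0.02*-24.1645 = -1.027
Step 3: grad_x = 2*1*3.7875 = 7.575, grad_y = 2*8*-1.027 = -16.4318
  x_3 = 3.7875 - 0.02*7.575 = 3.636
  y_3 = -1.027 - 0.02*-16.4318 = -0.6984
Step 4: grad_x = 2*1*3.636 = 7.272, grad_y = 2*8*-0.6984 = -11.1737
  x_4 = 3.636 - 0.02*7.272 = 3.4906
  y_4 = -0.6984 - 0.02*-11.1737 = -0.4749
Step 5: grad_x = 2*1*3.4906 = 6.9811, grad_y = 2*8*-0.4749 = -7.5981
  x_5 = 3.4906 - 0.02*6.9811 = 3.3509
  y_5 = -0.4749 - 0.02*-7.5981 = -0.3229
f(3.3509, -0.3229) = 1*3.3509^2 + 8*(-0.3229)^2 = 12.063


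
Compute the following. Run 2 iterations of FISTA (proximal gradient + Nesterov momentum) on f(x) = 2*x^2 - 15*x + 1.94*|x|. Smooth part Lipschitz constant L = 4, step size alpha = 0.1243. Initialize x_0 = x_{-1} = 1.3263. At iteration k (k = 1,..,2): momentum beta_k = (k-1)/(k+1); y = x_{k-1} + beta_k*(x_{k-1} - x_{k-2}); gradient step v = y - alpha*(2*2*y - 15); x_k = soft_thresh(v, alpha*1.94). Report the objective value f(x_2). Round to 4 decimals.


FISTA on f(x) = 2*x^2 - 15*x + 1.94*|x|
L = 4, alpha = 0.1243
Iteration 1: beta = 0.0, y = 1.3263 + 0.0*(1.3263 - 1.3263) = 1.3263
  grad(y) = -9.6948, v = y - alpha*grad = 2.5314
  prox(v) = soft_thresh(2.5314, 0.2411) = 2.2902
Iteration 2: beta = 0.3333, y = 2.2902 + 0.3333*(2.2902 - 1.3263) = 2.6115
  grad(y) = -4.5539, v = y - alpha*grad = 3.1776
  prox(v) = soft_thresh(3.1776, 0.2411) = 2.9364
f(x_2) = 2*2.9364^2 - 15*2.9364 + 1.94*|2.9364| = -21.1045


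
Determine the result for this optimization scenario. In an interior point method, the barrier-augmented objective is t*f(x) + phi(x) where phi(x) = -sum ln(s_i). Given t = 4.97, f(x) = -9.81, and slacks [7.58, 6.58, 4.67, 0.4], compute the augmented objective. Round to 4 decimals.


Step 1: Compute log-barrier.
ln values: [2.0255, 1.884, 1.5412, -0.9163]
phi = -(2.0255 + 1.884 + 1.5412 - 0.9163) = -4.5344
Step 2: Compute augmented objective.
t*f(x) = 4.97*-9.81 = -48.7557
Total = -48.7557 - 4.5344 = -53.2901


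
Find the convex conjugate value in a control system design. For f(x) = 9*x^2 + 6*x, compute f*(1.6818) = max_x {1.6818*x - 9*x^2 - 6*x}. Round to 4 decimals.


f*(y) = sup_x {y*x - a*x^2 - b*x} = sup_x {(y-b)*x - a*x^2}
FOC: (y - b) - 2a*x = 0 => x* = (y - b)/(2a)
x* = (1.6818 - 6)/(2*9) = -0.2399
f*(1.6818) = (y-b)^2/(4a) = (1.6818 - 6)^2/(4*9)
= 18.6469/36 = 0.518


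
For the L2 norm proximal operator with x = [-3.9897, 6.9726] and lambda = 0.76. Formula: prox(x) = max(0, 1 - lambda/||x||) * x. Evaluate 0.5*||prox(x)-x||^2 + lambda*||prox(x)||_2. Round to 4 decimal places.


Step 1: Compute ||x||.
||x|| = 8.0334
Step 2: Compute scaling factor.
scale = max(0, 1 - 0.76/8.0334) = 0.9054
Step 3: prox(x) = [-3.6123, 6.313]
||prox(x)|| = 7.2734
Step 4: Proximal objective.
0.5*||prox-x||^2 = 0.2888
lambda*||prox|| = 5.5278
Total = 5.8166


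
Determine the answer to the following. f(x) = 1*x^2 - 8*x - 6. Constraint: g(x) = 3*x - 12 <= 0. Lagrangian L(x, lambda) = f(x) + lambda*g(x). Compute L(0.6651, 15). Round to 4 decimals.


Step 1: Evaluate f(x).
f(0.6651) = 1*0.6651^2 - 8*0.6651 - 6 = -10.8784
Step 2: Evaluate g(x).
g(0.6651) = 3*0.6651 - 12 = -10.0047
Step 3: Compute Lagrangian.
L = -10.8784 + 15*-10.0047 = -160.9489


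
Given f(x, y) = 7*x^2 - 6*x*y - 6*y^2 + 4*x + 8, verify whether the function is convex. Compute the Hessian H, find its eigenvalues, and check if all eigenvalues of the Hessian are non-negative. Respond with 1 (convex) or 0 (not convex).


The Hessian of f(x,y) = 7*x^2 - 6*x*y - 6*y^2 + 4*x + 8 is:
H = [[14, -6], [-6, -12]]
Trace = 14 - 12 = 2
Determinant = 14*-12 - (-6)^2 = -204
Discriminant = (2)^2 - 4*-204 = 820.0
Eigenvalues: lambda_1 = -13.3178, lambda_2 = 15.3178
The function is not convex.

0


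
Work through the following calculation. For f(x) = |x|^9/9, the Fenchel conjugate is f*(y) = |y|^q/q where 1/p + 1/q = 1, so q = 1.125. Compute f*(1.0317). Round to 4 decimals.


The conjugate exponent q satisfies 1/p + 1/q = 1.
p = 9, so q = 9/(9 - 1) = 1.125
|y|^q = 1.0317^1.125 = 1.0357
f*(1.0317) = 1.0357 / 1.125 = 0.9207


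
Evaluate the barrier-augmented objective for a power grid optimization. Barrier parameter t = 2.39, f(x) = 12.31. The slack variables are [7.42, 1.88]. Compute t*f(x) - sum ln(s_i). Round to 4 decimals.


Step 1: Compute log-barrier.
ln values: [2.0042, 0.6313]
phi = -(2.0042 + 0.6313) = -2.6355
Step 2: Compute augmented objective.
t*f(x) = 2.39*12.31 = 29.4209
Total = 29.4209 - 2.6355 = 26.7854


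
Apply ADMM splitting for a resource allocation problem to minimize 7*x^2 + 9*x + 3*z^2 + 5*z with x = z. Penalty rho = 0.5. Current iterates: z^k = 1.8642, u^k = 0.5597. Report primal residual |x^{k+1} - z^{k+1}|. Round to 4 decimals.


ADMM iteration with rho = 0.5, z^k = 1.8642, u^k = 0.5597
Step 1: x-update.
Minimize 7*x^2 + 9*x + (0.5/2)*(x - 1.8642 + 0.5597)^2
FOC: (2*7 + 0.5)*x = -9 + 0.5*(1.8642 - 0.5597)
x^{k+1} = -0.5757
Step 2: z-update.
Minimize 3*z^2 + 5*z + (0.5/2)*(-0.5757 - z + 0.5597)^2
FOC: (2*3 + 0.5)*z = -5 + 0.5*(-0.5757 + 0.5597)
z^{k+1} = -0.7705
Step 3: u-update.
u^{k+1} = 0.5597 - 0.5757 + 0.7705 = 0.7545
Step 4: Primal residual = |-0.5757 + 0.7705| = 0.1948


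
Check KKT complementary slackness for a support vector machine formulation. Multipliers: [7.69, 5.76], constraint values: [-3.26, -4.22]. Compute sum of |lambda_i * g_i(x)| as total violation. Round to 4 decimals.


KKT complementary slackness check:
lambda_1 * g_1 = 7.69 * -3.26 = -25.0694
lambda_2 * g_2 = 5.76 * -4.22 = -24.3072
Total violation = 25.0694 + 24.3072 = 49.3766


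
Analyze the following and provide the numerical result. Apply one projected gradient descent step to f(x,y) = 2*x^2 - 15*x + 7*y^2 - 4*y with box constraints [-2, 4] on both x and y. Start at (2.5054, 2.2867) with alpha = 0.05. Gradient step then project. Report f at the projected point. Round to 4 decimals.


Step 1: Compute gradient at (2.5054, 2.2867).
grad_x = 2*2*2.5054 - 15 = -4.9784
grad_y = 2*7*2.2867 - 4 = 28.0138
Step 2: Gradient step.
x_raw = 2.5054 - 0.05*-4.9784 = 2.7543
y_raw = 2.2867 - 0.05*28.0138 = 0.886
Step 3: Project onto [-2, 4].
x_proj = clip(2.7543) = 2.7543
y_proj = clip(0.886) = 0.886
Step 4: Evaluate f.
f(2.7543, 0.886) = -24.1912


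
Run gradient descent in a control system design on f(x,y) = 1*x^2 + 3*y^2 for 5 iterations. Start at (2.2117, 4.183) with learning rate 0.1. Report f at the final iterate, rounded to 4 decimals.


Gradient descent on f(x,y) = 1*x^2 + 3*y^2.
Starting point: (2.2117, 4.183), alpha = 0.1
Step 1: grad_x = 2*1*2.2117 = 4.4234, grad_y = 2*3*4.183 = 25.098
  x_1 = 2.2117 - 0.1*4.4234 = 1.7694
  y_1 = 4.183 - 0.1*25.098 = 1.6732
Step 2: grad_x = 2*1*1.7694 = 3.5387, grad_y = 2*3*1.6732 = 10.0392
  x_2 = 1.7694 - 0.1*3.5387 = 1.4155
  y_2 = 1.6732 - 0.1*10.0392 = 0.6693
Step 3: grad_x = 2*1*1.4155 = 2.831, grad_y = 2*3*0.6693 = 4.0157
  x_3 = 1.4155 - 0.1*2.831 = 1.1324
  y_3 = 0.6693 - 0.1*4.0157 = 0.2677
Step 4: grad_x = 2*1*1.1324 = 2.2648, grad_y = 2*3*0.2677 = 1.6063
  x_4 = 1.1324 - 0.1*2.2648 = 0.9059
  y_4 = 0.2677 - 0.1*1.6063 = 0.1071
Step 5: grad_x = 2*1*0.9059 = 1.8118, grad_y = 2*3*0.1071 = 0.6425
  x_5 = 0.9059 - 0.1*1.8118 = 0.7247
  y_5 = 0.1071 - 0.1*0.6425 = 0.0428
f(0.7247, 0.0428) = 1*0.7247^2 + 3*0.0428^2 = 0.5307


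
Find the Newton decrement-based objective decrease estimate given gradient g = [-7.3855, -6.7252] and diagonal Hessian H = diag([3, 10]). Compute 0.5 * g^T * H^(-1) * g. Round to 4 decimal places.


Step 1: H is diagonal, so H^(-1) * g = [-2.4618, -0.6725].
Step 2: g^T H^(-1) g = sum_i g_i^2 / H_ii
  = (-7.3855)^2/3 + (-6.7252)^2/10
  = 18.1819 + 4.5228 = 22.7047
Step 3: Objective decrease = 0.5 * g^T H^(-1) g = 11.3524


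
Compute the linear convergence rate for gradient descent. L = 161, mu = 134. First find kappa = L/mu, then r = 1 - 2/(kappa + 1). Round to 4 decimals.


Step 1: Compute the condition number.
kappa = L/mu = 161/134 = 1.2015
Step 2: Compute the convergence rate.
r = 1 - 2/(kappa + 1) = 1 - 2*mu/(L + mu) = (L - mu)/(L + mu) = 27/295 = 0.0915


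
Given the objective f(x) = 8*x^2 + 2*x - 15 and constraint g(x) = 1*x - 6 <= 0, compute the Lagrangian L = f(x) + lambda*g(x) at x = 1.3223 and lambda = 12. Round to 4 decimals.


Step 1: Evaluate f(x).
f(1.3223) = 8*1.3223^2 + 2*1.3223 - 15 = 1.6324
Step 2: Evaluate g(x).
g(1.3223) = 1*1.3223 - 6 = -4.6777
Step 3: Compute Lagrangian.
L = 1.6324 + 12*-4.6777 = -54.5


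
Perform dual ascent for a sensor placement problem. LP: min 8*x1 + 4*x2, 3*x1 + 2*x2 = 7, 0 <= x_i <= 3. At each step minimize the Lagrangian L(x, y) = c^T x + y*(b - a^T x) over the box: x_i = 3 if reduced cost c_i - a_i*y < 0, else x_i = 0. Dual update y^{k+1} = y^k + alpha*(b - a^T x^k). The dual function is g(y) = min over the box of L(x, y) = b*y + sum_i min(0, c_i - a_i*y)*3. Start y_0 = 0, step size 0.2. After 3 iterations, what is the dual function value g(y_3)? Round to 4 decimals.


Dual ascent for LP: min 8*x1 + 4*x2, 3*x1 + 2*x2 = 7, 0 <= x_i <= 3
Step 1: y^k = 0.0, reduced costs: (8.0, 4.0)
  x^k = (0.0, 0.0), subgradient = b - a^T x = 7.0
  y^{k+1} = 0.0 + 0.2*7.0 = 1.4
Step 2: y^k = 1.4, reduced costs: (3.8, 1.2)
  x^k = (0.0, 0.0), subgradient = b - a^T x = 7.0
  y^{k+1} = 1.4 + 0.2*7.0 = 2.8
Step 3: y^k = 2.8, reduced costs: (-0.4, -1.6)
  x^k = (3.0, 3.0), subgradient = b - a^T x = -8.0
  y^{k+1} = 2.8 + 0.2*-8.0 = 1.2
Dual objective at y_3 = 1.2: reduced costs (4.4, 1.6), box minimizer x = (0.0, 0.0)
g(y_3) = b*y + (c1 - a1*y)*x1 + (c2 - a2*y)*x2 = 7*1.2 + 4.4*0.0 + 1.6*0.0 = 8.4 + 0.0 + 0.0 = 8.4


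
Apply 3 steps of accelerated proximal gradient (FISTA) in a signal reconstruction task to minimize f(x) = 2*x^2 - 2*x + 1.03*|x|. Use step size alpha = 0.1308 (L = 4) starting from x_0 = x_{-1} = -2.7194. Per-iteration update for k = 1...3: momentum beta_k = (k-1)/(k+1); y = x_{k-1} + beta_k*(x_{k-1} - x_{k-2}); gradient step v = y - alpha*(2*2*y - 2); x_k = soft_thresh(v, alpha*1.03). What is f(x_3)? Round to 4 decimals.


FISTA on f(x) = 2*x^2 - 2*x + 1.03*|x|
L = 4, alpha = 0.1308
Iteration 1: beta = 0.0, y = -2.7194 + 0.0*(-2.7194 + 2.7194) = -2.7194
  grad(y) = -12.8776, v = y - alpha*grad = -1.035
  prox(v) = soft_thresh(-1.035, 0.1347) = -0.9003
Iteration 2: beta = 0.3333, y = -0.9003 + 0.3333*(-0.9003 + 2.7194) = -0.2939
  grad(y) = -3.1757, v = y - alpha*grad = 0.1215
  prox(v) = soft_thresh(0.1215, 0.1347) = 0.0
Iteration 3: beta = 0.5, y = 0.0 + 0.5*(0.0 + 0.9003) = 0.4501
  grad(y) = -0.1994, v = y - alpha*grad = 0.4762
  prox(v) = soft_thresh(0.4762, 0.1347) = 0.3415
f(x_3) = 2*0.3415^2 - 2*0.3415 + 1.03*|0.3415| = -0.098


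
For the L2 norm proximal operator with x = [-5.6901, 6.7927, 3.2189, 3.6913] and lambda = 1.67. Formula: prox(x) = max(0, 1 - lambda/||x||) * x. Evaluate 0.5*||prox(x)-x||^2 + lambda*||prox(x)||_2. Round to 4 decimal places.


Step 1: Compute ||x||.
||x|| = 10.1245
Step 2: Compute scaling factor.
scale = max(0, 1 - 1.67/10.1245) = 0.8351
Step 3: prox(x) = [-4.7515, 5.6723, 2.688, 3.0824]
||prox(x)|| = 8.4545
Step 4: Proximal objective.
0.5*||prox-x||^2 = 1.3945
lambda*||prox|| = 14.119
Total = 15.5134


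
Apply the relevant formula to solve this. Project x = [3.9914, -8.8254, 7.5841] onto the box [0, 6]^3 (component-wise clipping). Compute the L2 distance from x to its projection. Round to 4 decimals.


Project each component onto [0, 6].
clip(3.9914) = 3.9914, clip(-8.8254) = 0.0, clip(7.5841) = 6.0
Projection = [3.9914, 0.0, 6.0]
Squared diffs: [0.0, 77.8877, 2.5094]
Distance = sqrt(80.3971) = 8.9664


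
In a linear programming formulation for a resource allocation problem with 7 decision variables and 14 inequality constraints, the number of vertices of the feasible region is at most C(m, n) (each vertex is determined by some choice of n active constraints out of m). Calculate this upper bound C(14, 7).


Each vertex corresponds to some choice of n active constraints out of m, so the number of vertices is at most C(m, n) = m! / (n!(m-n)!).
m = 14, n = 7
Numerator: 14 * 13 * 12 * 11 * 10 * 9 * 8
Denominator: 7! = 5040
C(14, 7) = 3432


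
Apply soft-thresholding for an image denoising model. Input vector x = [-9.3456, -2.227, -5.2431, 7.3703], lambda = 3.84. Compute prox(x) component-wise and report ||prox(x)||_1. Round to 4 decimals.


Soft-thresholding with lambda = 3.84:
prox(-9.3456) = sign(-9.3456)*max(|-9.3456| - 3.84, 0) = -5.5056
prox(-2.227) = sign(-2.227)*max(|-2.227| - 3.84, 0) = 0.0
prox(-5.2431) = sign(-5.2431)*max(|-5.2431| - 3.84, 0) = -1.4031
prox(7.3703) = sign(7.3703)*max(|7.3703| - 3.84, 0) = 3.5303
prox(x) = [-5.5056, 0.0, -1.4031, 3.5303]
||prox(x)||_1 = 5.5056 + 0.0 + 1.4031 + 3.5303 = 10.439


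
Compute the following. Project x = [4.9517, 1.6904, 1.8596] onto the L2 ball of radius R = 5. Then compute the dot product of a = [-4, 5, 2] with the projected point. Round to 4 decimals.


Step 1: Compute ||x|| (intermediates to 6 decimals).
||x|| = sqrt(4.9517^2 + 1.6904^2 + 1.8596^2) = 5.552918
Step 2: Project.
Since ||x|| > R, scale = R/||x|| = 5/5.552918 = 0.900427, proj(x) = scale * x
proj(x) = [4.458644, 1.522082, 1.674434]
Step 3: Dot product.
a^T * proj(x) = -4*4.458644 + 5*1.522082 + 2*1.674434 = -6.8753


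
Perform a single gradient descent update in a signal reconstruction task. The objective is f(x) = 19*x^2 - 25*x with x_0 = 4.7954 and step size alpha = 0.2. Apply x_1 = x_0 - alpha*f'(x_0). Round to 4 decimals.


We compute the gradient at x_0 and apply the update.
f'(x) = 38*x - 25
f'(4.7954) = 38*4.7954 - 25 = 157.2252
x_1 = 4.7954 - 0.2*157.2252 = -26.6496


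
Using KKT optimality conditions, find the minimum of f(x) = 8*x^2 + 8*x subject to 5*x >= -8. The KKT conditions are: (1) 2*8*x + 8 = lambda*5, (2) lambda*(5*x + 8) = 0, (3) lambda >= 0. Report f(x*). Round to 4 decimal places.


Step 1: Try lambda = 0 (constraint inactive).
Stationarity: 2*8*x + 8 = 0
x* = -8/(2*8) = -0.5
Check constraint: 5*-0.5 = -2.5 >= -8 -- satisfied.
Step 2: Compute optimal value.
f(x*) = 8*(-0.5)^2 + 8*(-0.5) = -2.0


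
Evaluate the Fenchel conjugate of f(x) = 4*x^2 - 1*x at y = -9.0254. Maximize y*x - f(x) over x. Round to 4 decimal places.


f*(y) = sup_x {y*x - a*x^2 - b*x} = sup_x {(y-b)*x - a*x^2}
FOC: (y - b) - 2a*x = 0 => x* = (y - b)/(2a)
x* = (-9.0254 + 1)/(2*4) = -1.0032
f*(-9.0254) = (y-b)^2/(4a) = (-9.0254 + 1)^2/(4*4)
= 64.407/16 = 4.0254


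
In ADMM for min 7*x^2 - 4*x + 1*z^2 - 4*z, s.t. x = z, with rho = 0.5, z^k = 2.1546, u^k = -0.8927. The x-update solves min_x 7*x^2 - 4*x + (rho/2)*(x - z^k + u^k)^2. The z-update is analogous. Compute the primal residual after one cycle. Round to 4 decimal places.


ADMM iteration with rho = 0.5, z^k = 2.1546, u^k = -0.8927
Step 1: x-update.
Minimize 7*x^2 - 4*x + (0.5/2)*(x - 2.1546 - 0.8927)^2
FOC: (2*7 + 0.5)*x = 4 + 0.5*(2.1546 + 0.8927)
x^{k+1} = 0.3809
Step 2: z-update.
Minimize 1*z^2 - 4*z + (0.5/2)*(0.3809 - z - 0.8927)^2
FOC: (2*1 + 0.5)*z = 4 + 0.5*(0.3809 - 0.8927)
z^{k+1} = 1.4976
Step 3: u-update.
u^{k+1} = -0.8927 + 0.3809 - 1.4976 = -2.0094
Step 4: Primal residual = |0.3809 - 1.4976| = 1.1167


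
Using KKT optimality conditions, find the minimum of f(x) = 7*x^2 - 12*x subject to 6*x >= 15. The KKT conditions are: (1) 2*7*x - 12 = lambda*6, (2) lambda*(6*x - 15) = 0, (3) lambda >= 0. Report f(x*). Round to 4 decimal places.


Step 1: Try lambda = 0 (constraint inactive).
x_unc = 12/(2*7) = 0.8571
Check: 6*0.8571 = 5.1426 < 15 -- violated!
Step 2: Constraint must be active: 6*x = 15
x* = 15/6 = 2.5
lambda = (2*7*2.5 - 12)/6 = 3.8333
Step 3: Compute optimal value.
f(x*) = 7*2.5^2 - 12*2.5 = 13.75


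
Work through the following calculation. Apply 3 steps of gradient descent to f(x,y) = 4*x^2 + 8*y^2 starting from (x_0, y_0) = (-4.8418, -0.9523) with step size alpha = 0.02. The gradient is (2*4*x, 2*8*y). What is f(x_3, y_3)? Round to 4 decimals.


Gradient descent on f(x,y) = 4*x^2 + 8*y^2.
Starting point: (-4.8418, -0.9523), alpha = 0.02
Step 1: grad_x = 2*4*-4.8418 = -38.7344, grad_y = 2*8*-0.9523 = -15.2368
  x_1 = -4.8418 - 0.02*-38.7344 = -4.0671
  y_1 = -0.9523 - 0.02*-15.2368 = -0.6476
Step 2: grad_x = 2*4*-4.0671 = -32.5369, grad_y = 2*8*-0.6476 = -10.361
  x_2 = -4.0671 - 0.02*-32.5369 = -3.4164
  y_2 = -0.6476 - 0.02*-10.361 = -0.4403
Step 3: grad_x = 2*4*-3.4164 = -27.331, grad_y = 2*8*-0.4403 = -7.0455
  x_3 = -3.4164 - 0.02*-27.331 = -2.8698
  y_3 = -0.4403 - 0.02*-7.0455 = -0.2994
f(-2.8698, -0.2994) = 4*(-2.8698)^2 + 8*(-0.2994)^2 = 33.6592


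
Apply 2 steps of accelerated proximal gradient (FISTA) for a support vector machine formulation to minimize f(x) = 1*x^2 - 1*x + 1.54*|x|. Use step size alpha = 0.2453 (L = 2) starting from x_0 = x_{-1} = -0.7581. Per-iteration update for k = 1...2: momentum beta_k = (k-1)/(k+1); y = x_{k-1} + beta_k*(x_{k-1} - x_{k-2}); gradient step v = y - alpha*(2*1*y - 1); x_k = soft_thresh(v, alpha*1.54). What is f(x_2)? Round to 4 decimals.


FISTA on f(x) = 1*x^2 - 1*x + 1.54*|x|
L = 2, alpha = 0.2453
Iteration 1: beta = 0.0, y = -0.7581 + 0.0*(-0.7581 + 0.7581) = -0.7581
  grad(y) = -2.5162, v = y - alpha*grad = -0.1409
  prox(v) = soft_thresh(-0.1409, 0.3778) = 0.0
Iteration 2: beta = 0.3333, y = 0.0 + 0.3333*(0.0 + 0.7581) = 0.2527
  grad(y) = -0.4946, v = y - alpha*grad = 0.374
  prox(v) = soft_thresh(0.374, 0.3778) = 0.0
f(x_2) = 1*0.0^2 - 1*0.0 + 1.54*|0.0| = 0.0


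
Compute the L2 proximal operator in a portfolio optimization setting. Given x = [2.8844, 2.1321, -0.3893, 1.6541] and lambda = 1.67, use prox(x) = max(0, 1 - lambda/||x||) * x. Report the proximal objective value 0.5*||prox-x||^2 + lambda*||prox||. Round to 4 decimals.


Step 1: Compute ||x||.
||x|| = 3.969
Step 2: Compute scaling factor.
scale = max(0, 1 - 1.67/3.969) = 0.5792
Step 3: prox(x) = [1.6708, 1.235, -0.2255, 0.9581]
||prox(x)|| = 2.299
Step 4: Proximal objective.
0.5*||prox-x||^2 = 1.3945
lambda*||prox|| = 3.8393
Total = 5.2338


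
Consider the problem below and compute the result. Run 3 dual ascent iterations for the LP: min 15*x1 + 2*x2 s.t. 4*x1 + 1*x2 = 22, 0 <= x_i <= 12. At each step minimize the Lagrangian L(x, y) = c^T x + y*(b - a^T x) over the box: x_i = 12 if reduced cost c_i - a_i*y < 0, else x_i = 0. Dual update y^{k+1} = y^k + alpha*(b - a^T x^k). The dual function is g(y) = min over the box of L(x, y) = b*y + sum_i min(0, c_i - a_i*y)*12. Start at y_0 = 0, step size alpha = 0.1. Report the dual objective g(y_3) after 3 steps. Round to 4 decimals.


Dual ascent for LP: min 15*x1 + 2*x2, 4*x1 + 1*x2 = 22, 0 <= x_i <= 12
Step 1: y^k = 0.0, reduced costs: (15.0, 2.0)
  x^k = (0.0, 0.0), subgradient = b - a^T x = 22.0
  y^{k+1} = 0.0 + 0.1*22.0 = 2.2
Step 2: y^k = 2.2, reduced costs: (6.2, -0.2)
  x^k = (0.0, 12.0), subgradient = b - a^T x = 10.0
  y^{k+1} = 2.2 + 0.1*10.0 = 3.2
Step 3: y^k = 3.2, reduced costs: (2.2, -1.2)
  x^k = (0.0, 12.0), subgradient = b - a^T x = 10.0
  y^{k+1} = 3.2 + 0.1*10.0 = 4.2
Dual objective at y_3 = 4.2: reduced costs (-1.8, -2.2), box minimizer x = (12.0, 12.0)
g(y_3) = b*y + (c1 - a1*y)*x1 + (c2 - a2*y)*x2 = 22*4.2 + (-1.8)*12.0 + (-2.2)*12.0 = 92.4 - 21.6 - 26.4 = 44.4


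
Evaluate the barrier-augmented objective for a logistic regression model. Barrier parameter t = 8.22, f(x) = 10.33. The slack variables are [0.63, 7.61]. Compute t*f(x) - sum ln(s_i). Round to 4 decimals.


Step 1: Compute log-barrier.
ln values: [-0.462, 2.0295]
phi = -(-0.462 + 2.0295) = -1.5674
Step 2: Compute augmented objective.
t*f(x) = 8.22*10.33 = 84.9126
Total = 84.9126 - 1.5674 = 83.3452


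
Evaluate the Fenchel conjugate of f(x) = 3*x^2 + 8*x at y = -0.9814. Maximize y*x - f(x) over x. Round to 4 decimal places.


f*(y) = sup_x {y*x - a*x^2 - b*x} = sup_x {(y-b)*x - a*x^2}
FOC: (y - b) - 2a*x = 0 => x* = (y - b)/(2a)
x* = (-0.9814 - 8)/(2*3) = -1.4969
f*(-0.9814) = (y-b)^2/(4a) = (-0.9814 - 8)^2/(4*3)
= 80.6655/12 = 6.7221


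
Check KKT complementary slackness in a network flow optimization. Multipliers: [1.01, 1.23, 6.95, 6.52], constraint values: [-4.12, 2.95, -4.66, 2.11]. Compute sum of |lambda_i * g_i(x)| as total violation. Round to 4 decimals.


KKT complementary slackness check:
lambda_1 * g_1 = 1.01 * -4.12 = -4.1612
lambda_2 * g_2 = 1.23 * 2.95 = 3.6285
lambda_3 * g_3 = 6.95 * -4.66 = -32.387
lambda_4 * g_4 = 6.52 * 2.11 = 13.7572
Total violation = 4.1612 + 3.6285 + 32.387 + 13.7572 = 53.9339


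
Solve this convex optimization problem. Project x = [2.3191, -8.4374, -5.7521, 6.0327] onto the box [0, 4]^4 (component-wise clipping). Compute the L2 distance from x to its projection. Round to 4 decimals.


Project each component onto [0, 4].
clip(2.3191) = 2.3191, clip(-8.4374) = 0.0, clip(-5.7521) = 0.0, clip(6.0327) = 4.0
Projection = [2.3191, 0.0, 0.0, 4.0]
Squared diffs: [0.0, 71.1897, 33.0867, 4.1319]
Distance = sqrt(108.4083) = 10.4119


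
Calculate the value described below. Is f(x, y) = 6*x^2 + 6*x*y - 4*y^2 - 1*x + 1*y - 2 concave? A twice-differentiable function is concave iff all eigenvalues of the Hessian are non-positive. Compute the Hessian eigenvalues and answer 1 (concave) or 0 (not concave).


The Hessian of f(x,y) = 6*x^2 + 6*x*y - 4*y^2 - 1*x + 1*y - 2 is:
H = [[12, 6], [6, -8]]
Trace = 12 - 8 = 4
Determinant = 12*-8 - (6)^2 = -132
Discriminant = (4)^2 - 4*-132 = 544.0
Eigenvalues: lambda_1 = -9.6619, lambda_2 = 13.6619
The function is not concave.

0


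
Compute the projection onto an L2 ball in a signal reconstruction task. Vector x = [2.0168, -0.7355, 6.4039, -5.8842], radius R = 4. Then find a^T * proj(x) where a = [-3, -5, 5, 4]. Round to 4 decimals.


Step 1: Compute ||x|| (intermediates to 6 decimals).
||x|| = sqrt(2.0168^2 + (-0.7355)^2 + 6.4039^2 + (-5.8842)^2) = 8.9578
Step 2: Project.
Since ||x|| > R, scale = R/||x|| = 4/8.9578 = 0.446538, proj(x) = scale * x
proj(x) = [0.900578, -0.328429, 2.859585, -2.627519]
Step 3: Dot product.
a^T * proj(x) = -3*0.900578 - 5*(-0.328429) + 5*2.859585 + 4*(-2.627519) = 2.7283


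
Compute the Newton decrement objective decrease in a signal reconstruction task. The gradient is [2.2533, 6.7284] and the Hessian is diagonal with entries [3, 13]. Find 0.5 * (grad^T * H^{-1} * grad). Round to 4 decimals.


Step 1: H is diagonal, so H^(-1) * g = [0.7511, 0.5176].
Step 2: g^T H^(-1) g = sum_i g_i^2 / H_ii
  = (2.2533)^2/3 + (6.7284)^2/13
  = 1.6925 + 3.4824 = 5.1749
Step 3: Objective decrease = 0.5 * g^T H^(-1) g = 2.5874


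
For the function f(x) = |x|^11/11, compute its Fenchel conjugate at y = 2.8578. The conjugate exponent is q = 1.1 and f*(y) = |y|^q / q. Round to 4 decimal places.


The conjugate exponent q satisfies 1/p + 1/q = 1.
p = 11, so q = 11/(11 - 1) = 1.1
|y|^q = 2.8578^1.1 = 3.1742
f*(2.8578) = 3.1742 / 1.1 = 2.8856


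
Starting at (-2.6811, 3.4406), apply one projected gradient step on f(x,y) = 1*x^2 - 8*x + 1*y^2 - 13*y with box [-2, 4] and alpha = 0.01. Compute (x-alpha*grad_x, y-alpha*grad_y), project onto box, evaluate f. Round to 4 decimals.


Step 1: Compute gradient at (-2.6811, 3.4406).
grad_x = 2*1*-2.6811 - 8 = -13.3622
grad_y = 2*1*3.4406 - 13 = -6.1188
Step 2: Gradient step.
x_raw = -2.6811 - 0.01*-13.3622 = -2.5475
y_raw = 3.4406 - 0.01*-6.1188 = 3.5018
Step 3: Project onto [-2, 4].
x_proj = clip(-2.5475) = -2.0
y_proj = clip(3.5018) = 3.5018
Step 4: Evaluate f.
f(-2.0, 3.5018) = -13.2607


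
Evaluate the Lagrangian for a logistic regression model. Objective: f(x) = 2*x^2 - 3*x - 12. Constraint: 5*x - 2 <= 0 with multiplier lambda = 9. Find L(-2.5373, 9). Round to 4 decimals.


Step 1: Evaluate f(x).
f(-2.5373) = 2*(-2.5373)^2 - 3*(-2.5373) - 12 = 8.4877
Step 2: Evaluate g(x).
g(-2.5373) = 5*-2.5373 - 2 = -14.6865
Step 3: Compute Lagrangian.
L = 8.4877 + 9*-14.6865 = -123.6908


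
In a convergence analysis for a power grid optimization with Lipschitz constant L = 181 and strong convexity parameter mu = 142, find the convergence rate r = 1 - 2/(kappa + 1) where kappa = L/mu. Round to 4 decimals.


Step 1: Compute the condition number.
kappa = L/mu = 181/142 = 1.2746
Step 2: Compute the convergence rate.
r = 1 - 2/(kappa + 1) = 1 - 2*mu/(L + mu) = (L - mu)/(L + mu) = 39/323 = 0.1207


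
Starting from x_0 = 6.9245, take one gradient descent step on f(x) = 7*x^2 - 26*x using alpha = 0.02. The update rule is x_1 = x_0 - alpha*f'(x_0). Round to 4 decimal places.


We compute the gradient at x_0 and apply the update.
f'(x) = 14*x - 26
f'(6.9245) = 14*6.9245 - 26 = 70.943
x_1 = 6.9245 - 0.02*70.943 = 5.5056


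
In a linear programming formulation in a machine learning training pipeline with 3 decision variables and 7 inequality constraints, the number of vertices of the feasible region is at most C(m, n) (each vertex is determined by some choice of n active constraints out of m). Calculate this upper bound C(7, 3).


Each vertex corresponds to some choice of n active constraints out of m, so the number of vertices is at most C(m, n) = m! / (n!(m-n)!).
m = 7, n = 3
Numerator: 7 * 6 * 5
Denominator: 3! = 6
C(7, 3) = 35


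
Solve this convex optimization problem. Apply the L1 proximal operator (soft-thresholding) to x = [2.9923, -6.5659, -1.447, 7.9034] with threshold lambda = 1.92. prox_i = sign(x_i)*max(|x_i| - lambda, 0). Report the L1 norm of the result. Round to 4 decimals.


Soft-thresholding with lambda = 1.92:
prox(2.9923) = sign(2.9923)*max(|2.9923| - 1.92, 0) = 1.0723
prox(-6.5659) = sign(-6.5659)*max(|-6.5659| - 1.92, 0) = -4.6459
prox(-1.447) = sign(-1.447)*max(|-1.447| - 1.92, 0) = 0.0
prox(7.9034) = sign(7.9034)*max(|7.9034| - 1.92, 0) = 5.9834
prox(x) = [1.0723, -4.6459, 0.0, 5.9834]
||prox(x)||_1 = 1.0723 + 4.6459 + 0.0 + 5.9834 = 11.7016


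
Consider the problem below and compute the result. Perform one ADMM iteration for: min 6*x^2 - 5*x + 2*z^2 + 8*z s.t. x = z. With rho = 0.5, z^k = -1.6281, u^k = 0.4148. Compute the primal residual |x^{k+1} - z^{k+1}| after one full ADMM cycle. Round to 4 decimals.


ADMM iteration with rho = 0.5, z^k = -1.6281, u^k = 0.4148
Step 1: x-update.
Minimize 6*x^2 - 5*x + (0.5/2)*(x + 1.6281 + 0.4148)^2
FOC: (2*6 + 0.5)*x = 5 + 0.5*(-1.6281 - 0.4148)
x^{k+1} = 0.3183
Step 2: z-update.
Minimize 2*z^2 + 8*z + (0.5/2)*(0.3183 - z + 0.4148)^2
FOC: (2*2 + 0.5)*z = -8 + 0.5*(0.3183 + 0.4148)
z^{k+1} = -1.6963
Step 3: u-update.
u^{k+1} = 0.4148 + 0.3183 + 1.6963 = 2.4294
Step 4: Primal residual = |0.3183 + 1.6963| = 2.0146


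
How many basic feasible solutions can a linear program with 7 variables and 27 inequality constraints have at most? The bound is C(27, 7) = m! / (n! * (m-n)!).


Each vertex corresponds to some choice of n active constraints out of m, so the number of vertices is at most C(m, n) = m! / (n!(m-n)!).
m = 27, n = 7
Numerator: 27 * 26 * 25 * 24 * 23 * 22 * 21
Denominator: 7! = 5040
C(27, 7) = 888030


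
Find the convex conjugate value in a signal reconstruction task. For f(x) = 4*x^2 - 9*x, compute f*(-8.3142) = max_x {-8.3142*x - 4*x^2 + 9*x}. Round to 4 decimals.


f*(y) = sup_x {y*x - a*x^2 - b*x} = sup_x {(y-b)*x - a*x^2}
FOC: (y - b) - 2a*x = 0 => x* = (y - b)/(2a)
x* = (-8.3142 + 9)/(2*4) = 0.0857
f*(-8.3142) = (y-b)^2/(4a) = (-8.3142 + 9)^2/(4*4)
= 0.4703/16 = 0.0294


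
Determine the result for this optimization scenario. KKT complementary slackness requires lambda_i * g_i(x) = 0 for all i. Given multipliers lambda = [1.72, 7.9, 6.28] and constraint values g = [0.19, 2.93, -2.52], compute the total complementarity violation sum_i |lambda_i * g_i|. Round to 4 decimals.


KKT complementary slackness check:
lambda_1 * g_1 = 1.72 * 0.19 = 0.3268
lambda_2 * g_2 = 7.9 * 2.93 = 23.147
lambda_3 * g_3 = 6.28 * -2.52 = -15.8256
Total violation = 0.3268 + 23.147 + 15.8256 = 39.2994


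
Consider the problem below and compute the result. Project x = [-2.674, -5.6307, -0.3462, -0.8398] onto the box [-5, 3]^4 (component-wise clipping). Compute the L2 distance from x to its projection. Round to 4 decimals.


Project each component onto [-5, 3].
clip(-2.674) = -2.674, clip(-5.6307) = -5.0, clip(-0.3462) = -0.3462, clip(-0.8398) = -0.8398
Projection = [-2.674, -5.0, -0.3462, -0.8398]
Squared diffs: [0.0, 0.3978, 0.0, 0.0]
Distance = sqrt(0.3978) = 0.6307


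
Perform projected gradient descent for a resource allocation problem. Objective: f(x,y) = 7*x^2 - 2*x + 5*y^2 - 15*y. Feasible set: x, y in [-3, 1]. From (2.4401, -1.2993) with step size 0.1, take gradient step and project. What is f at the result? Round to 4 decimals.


Step 1: Compute gradient at (2.4401, -1.2993).
grad_x = 2*7*2.4401 - 2 = 32.1614
grad_y = 2*5*-1.2993 - 15 = -27.993
Step 2: Gradient step.
x_raw = 2.4401 - 0.1*32.1614 = -0.776
y_raw = -1.2993 - 0.1*-27.993 = 1.5
Step 3: Project onto [-3, 1].
x_proj = clip(-0.776) = -0.776
y_proj = clip(1.5) = 1.0
Step 4: Evaluate f.
f(-0.776, 1.0) = -4.2323


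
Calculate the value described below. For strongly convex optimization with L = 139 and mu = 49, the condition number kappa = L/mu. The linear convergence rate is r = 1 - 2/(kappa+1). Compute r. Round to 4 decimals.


Step 1: Compute the condition number.
kappa = L/mu = 139/49 = 2.8367
Step 2: Compute the convergence rate.
r = 1 - 2/(kappa + 1) = 1 - 2*mu/(L + mu) = (L - mu)/(L + mu) = 90/188 = 0.4787


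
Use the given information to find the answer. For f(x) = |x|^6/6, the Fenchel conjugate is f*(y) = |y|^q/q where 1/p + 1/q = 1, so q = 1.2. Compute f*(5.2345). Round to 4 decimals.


The conjugate exponent q satisfies 1/p + 1/q = 1.
p = 6, so q = 6/(6 - 1) = 1.2
|y|^q = 5.2345^1.2 = 7.2887
f*(5.2345) = 7.2887 / 1.2 = 6.0739


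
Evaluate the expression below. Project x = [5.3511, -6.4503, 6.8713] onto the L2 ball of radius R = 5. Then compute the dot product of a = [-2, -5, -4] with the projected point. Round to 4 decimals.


Step 1: Compute ||x|| (intermediates to 6 decimals).
||x|| = sqrt(5.3511^2 + (-6.4503)^2 + 6.8713^2) = 10.837684
Step 2: Project.
Since ||x|| > R, scale = R/||x|| = 5/10.837684 = 0.461353, proj(x) = scale * x
proj(x) = [2.468746, -2.975865, 3.170095]
Step 3: Dot product.
a^T * proj(x) = -2*2.468746 - 5*(-2.975865) - 4*3.170095 = -2.7385


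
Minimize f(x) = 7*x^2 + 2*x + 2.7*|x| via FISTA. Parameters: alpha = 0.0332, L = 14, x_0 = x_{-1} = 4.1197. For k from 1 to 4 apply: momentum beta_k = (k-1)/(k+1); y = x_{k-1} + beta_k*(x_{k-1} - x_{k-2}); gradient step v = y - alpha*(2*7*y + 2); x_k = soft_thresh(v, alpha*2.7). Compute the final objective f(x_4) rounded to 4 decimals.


FISTA on f(x) = 7*x^2 + 2*x + 2.7*|x|
L = 14, alpha = 0.0332
Iteration 1: beta = 0.0, y = 4.1197 + 0.0*(4.1197 - 4.1197) = 4.1197
  grad(y) = 59.6758, v = y - alpha*grad = 2.1385
  prox(v) = soft_thresh(2.1385, 0.0896) = 2.0488
Iteration 2: beta = 0.3333, y = 2.0488 + 0.3333*(2.0488 - 4.1197) = 1.3585
  grad(y) = 21.0194, v = y - alpha*grad = 0.6607
  prox(v) = soft_thresh(0.6607, 0.0896) = 0.571
Iteration 3: beta = 0.5, y = 0.571 + 0.5*(0.571 - 2.0488) = -0.1678
  grad(y) = -0.3498, v = y - alpha*grad = -0.1562
  prox(v) = soft_thresh(-0.1562, 0.0896) = -0.0666
Iteration 4: beta = 0.6, y = -0.0666 + 0.6*(-0.0666 - 0.571) = -0.4492
  grad(y) = -4.2884, v = y - alpha*grad = -0.3068
  prox(v) = soft_thresh(-0.3068, 0.0896) = -0.2172
f(x_4) = 7*(-0.2172)^2 + 2*(-0.2172) + 2.7*|-0.2172| = 0.4821


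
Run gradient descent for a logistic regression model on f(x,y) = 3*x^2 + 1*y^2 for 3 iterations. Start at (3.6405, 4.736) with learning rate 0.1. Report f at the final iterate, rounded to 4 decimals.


Gradient descent on f(x,y) = 3*x^2 + 1*y^2.
Starting point: (3.6405, 4.736), alpha = 0.1
Step 1: grad_x = 2*3*3.6405 = 21.843, grad_y = 2*1*4.736 = 9.472
  x_1 = 3.6405 - 0.1*21.843 = 1.4562
  y_1 = 4.736 - 0.1*9.472 = 3.7888
Step 2: grad_x = 2*3*1.4562 = 8.7372, grad_y = 2*1*3.7888 = 7.5776
  x_2 = 1.4562 - 0.1*8.7372 = 0.5825
  y_2 = 3.7888 - 0.1*7.5776 = 3.031
Step 3: grad_x = 2*3*0.5825 = 3.4949, grad_y = 2*1*3.031 = 6.0621
  x_3 = 0.5825 - 0.1*3.4949 = 0.233
  y_3 = 3.031 - 0.1*6.0621 = 2.4248
f(0.233, 2.4248) = 3*0.233^2 + 1*2.4248^2 = 6.0427


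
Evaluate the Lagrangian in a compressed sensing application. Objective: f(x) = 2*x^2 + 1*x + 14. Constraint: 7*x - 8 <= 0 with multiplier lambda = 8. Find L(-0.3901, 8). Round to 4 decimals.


Step 1: Evaluate f(x).
f(-0.3901) = 2*(-0.3901)^2 + 1*(-0.3901) + 14 = 13.9143
Step 2: Evaluate g(x).
g(-0.3901) = 7*-0.3901 - 8 = -10.7307
Step 3: Compute Lagrangian.
L = 13.9143 + 8*-10.7307 = -71.9313


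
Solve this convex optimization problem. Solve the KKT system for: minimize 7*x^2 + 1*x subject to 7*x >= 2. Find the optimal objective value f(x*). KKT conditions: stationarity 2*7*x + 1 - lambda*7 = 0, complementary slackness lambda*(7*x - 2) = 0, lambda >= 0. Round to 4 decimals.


Step 1: Try lambda = 0 (constraint inactive).
x_unc = -1/(2*7) = -0.0714
Check: 7*-0.0714 = -0.4998 < 2 -- violated!
Step 2: Constraint must be active: 7*x = 2
x* = 2/7 = 0.2857 (rounded; the exact value 2/7 is used below)
lambda = (2*7*(2/7) + 1)/7 = 0.7143
Step 3: Compute optimal value.
f(x*) = 7*(2/7)^2 + 1*(2/7) = 0.8571


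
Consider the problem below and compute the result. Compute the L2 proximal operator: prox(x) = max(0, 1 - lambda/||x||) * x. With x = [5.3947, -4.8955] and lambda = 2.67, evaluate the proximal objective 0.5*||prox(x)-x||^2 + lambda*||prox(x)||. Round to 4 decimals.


Step 1: Compute ||x||.
||x|| = 7.2848
Step 2: Compute scaling factor.
scale = max(0, 1 - 2.67/7.2848) = 0.6335
Step 3: prox(x) = [3.4175, -3.1012]
||prox(x)|| = 4.6148
Step 4: Proximal objective.
0.5*||prox-x||^2 = 3.5645
lambda*||prox|| = 12.3215
Total = 15.886


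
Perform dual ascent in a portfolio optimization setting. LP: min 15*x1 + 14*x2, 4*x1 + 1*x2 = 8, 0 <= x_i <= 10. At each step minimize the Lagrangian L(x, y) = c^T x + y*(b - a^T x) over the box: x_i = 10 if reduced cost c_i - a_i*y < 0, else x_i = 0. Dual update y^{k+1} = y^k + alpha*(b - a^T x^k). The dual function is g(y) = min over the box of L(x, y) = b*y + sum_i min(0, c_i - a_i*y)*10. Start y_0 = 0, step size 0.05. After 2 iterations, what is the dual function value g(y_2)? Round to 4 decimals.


Dual ascent for LP: min 15*x1 + 14*x2, 4*x1 + 1*x2 = 8, 0 <= x_i <= 10
Step 1: y^k = 0.0, reduced costs: (15.0, 14.0)
  x^k = (0.0, 0.0), subgradient = b - a^T x = 8.0
  y^{k+1} = 0.0 + 0.05*8.0 = 0.4
Step 2: y^k = 0.4, reduced costs: (13.4, 13.6)
  x^k = (0.0, 0.0), subgradient = b - a^T x = 8.0
  y^{k+1} = 0.4 + 0.05*8.0 = 0.8
Dual objective at y_2 = 0.8: reduced costs (11.8, 13.2), box minimizer x = (0.0, 0.0)
g(y_2) = b*y + (c1 - a1*y)*x1 + (c2 - a2*y)*x2 = 8*0.8 + 11.8*0.0 + 13.2*0.0 = 6.4 + 0.0 + 0.0 = 6.4


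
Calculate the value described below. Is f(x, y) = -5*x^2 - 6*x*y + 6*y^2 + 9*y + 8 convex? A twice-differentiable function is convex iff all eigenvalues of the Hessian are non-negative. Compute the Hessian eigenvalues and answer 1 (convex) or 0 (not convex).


The Hessian of f(x,y) = -5*x^2 - 6*x*y + 6*y^2 + 9*y + 8 is:
H = [[-10, -6], [-6, 12]]
Trace = -10 + 12 = 2
Determinant = -10*12 - (-6)^2 = -156
Discriminant = (2)^2 - 4*-156 = 628.0
Eigenvalues: lambda_1 = -11.53, lambda_2 = 13.53
The function is not convex.

0


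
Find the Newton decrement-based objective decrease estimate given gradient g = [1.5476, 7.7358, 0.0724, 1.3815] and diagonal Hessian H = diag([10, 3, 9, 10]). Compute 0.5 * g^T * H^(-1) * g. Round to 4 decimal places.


Step 1: H is diagonal, so H^(-1) * g = [0.1548, 2.5786, 0.008, 0.1382].
Step 2: g^T H^(-1) g = sum_i g_i^2 / H_ii
  = (1.5476)^2/10 + (7.7358)^2/3 + (0.0724)^2/9 + (1.3815)^2/10
  = 0.2395 + 19.9475 + 0.0006 + 0.1909 = 20.3785
Step 3: Objective decrease = 0.5 * g^T H^(-1) g = 10.1892


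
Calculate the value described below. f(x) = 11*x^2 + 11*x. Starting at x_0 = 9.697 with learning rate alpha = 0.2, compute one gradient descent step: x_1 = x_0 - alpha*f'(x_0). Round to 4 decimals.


We compute the gradient at x_0 and apply the update.
f'(x) = 22*x + 11
f'(9.697) = 22*9.697 + 11 = 224.334
x_1 = 9.697 - 0.2*224.334 = -35.1698


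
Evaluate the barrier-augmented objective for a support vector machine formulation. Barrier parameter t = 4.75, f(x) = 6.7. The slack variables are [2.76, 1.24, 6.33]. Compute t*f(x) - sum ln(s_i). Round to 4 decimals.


Step 1: Compute log-barrier.
ln values: [1.0152, 0.2151, 1.8453]
phi = -(1.0152 + 0.2151 + 1.8453) = -3.0756
Step 2: Compute augmented objective.
t*f(x) = 4.75*6.7 = 31.825
Total = 31.825 - 3.0756 = 28.7494


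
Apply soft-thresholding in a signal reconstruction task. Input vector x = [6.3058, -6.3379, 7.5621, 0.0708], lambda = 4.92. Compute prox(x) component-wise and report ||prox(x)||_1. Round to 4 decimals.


Soft-thresholding with lambda = 4.92:
prox(6.3058) = sign(6.3058)*max(|6.3058| - 4.92, 0) = 1.3858
prox(-6.3379) = sign(-6.3379)*max(|-6.3379| - 4.92, 0) = -1.4179
prox(7.5621) = sign(7.5621)*max(|7.5621| - 4.92, 0) = 2.6421
prox(0.0708) = sign(0.0708)*max(|0.0708| - 4.92, 0) = 0.0
prox(x) = [1.3858, -1.4179, 2.6421, 0.0]
||prox(x)||_1 = 1.3858 + 1.4179 + 2.6421 + 0.0 = 5.4458


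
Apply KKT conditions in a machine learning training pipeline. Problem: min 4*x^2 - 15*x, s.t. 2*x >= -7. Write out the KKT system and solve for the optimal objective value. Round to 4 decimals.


Step 1: Try lambda = 0 (constraint inactive).
Stationarity: 2*4*x - 15 = 0
x* = 15/(2*4) = 1.875
Check constraint: 2*1.875 = 3.75 >= -7 -- satisfied.
Step 2: Compute optimal value.
f(x*) = 4*1.875^2 - 15*1.875 = -14.0625


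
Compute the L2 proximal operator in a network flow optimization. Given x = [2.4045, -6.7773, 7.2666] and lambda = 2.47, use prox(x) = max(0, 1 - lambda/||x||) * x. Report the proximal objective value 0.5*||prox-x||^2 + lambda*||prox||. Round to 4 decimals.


Step 1: Compute ||x||.
||x|| = 10.2234
Step 2: Compute scaling factor.
scale = max(0, 1 - 2.47/10.2234) = 0.7584
Step 3: prox(x) = [1.8236, -5.1399, 5.511]
||prox(x)|| = 7.7534
Step 4: Proximal objective.
0.5*||prox-x||^2 = 3.0505
lambda*||prox|| = 19.1509
Total = 22.2012


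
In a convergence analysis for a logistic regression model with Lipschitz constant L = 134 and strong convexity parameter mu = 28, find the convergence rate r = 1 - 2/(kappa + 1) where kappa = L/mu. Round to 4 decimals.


Step 1: Compute the condition number.
kappa = L/mu = 134/28 = 4.7857
Step 2: Compute the convergence rate.
r = 1 - 2/(kappa + 1) = 1 - 2*mu/(L + mu) = (L - mu)/(L + mu) = 106/162 = 0.6543


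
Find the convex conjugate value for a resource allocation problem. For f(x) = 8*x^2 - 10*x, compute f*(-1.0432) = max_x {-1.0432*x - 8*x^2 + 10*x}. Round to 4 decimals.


f*(y) = sup_x {y*x - a*x^2 - b*x} = sup_x {(y-b)*x - a*x^2}
FOC: (y - b) - 2a*x = 0 => x* = (y - b)/(2a)
x* = (-1.0432 + 10)/(2*8) = 0.5598
f*(-1.0432) = (y-b)^2/(4a) = (-1.0432 + 10)^2/(4*8)
= 80.2243/32 = 2.507


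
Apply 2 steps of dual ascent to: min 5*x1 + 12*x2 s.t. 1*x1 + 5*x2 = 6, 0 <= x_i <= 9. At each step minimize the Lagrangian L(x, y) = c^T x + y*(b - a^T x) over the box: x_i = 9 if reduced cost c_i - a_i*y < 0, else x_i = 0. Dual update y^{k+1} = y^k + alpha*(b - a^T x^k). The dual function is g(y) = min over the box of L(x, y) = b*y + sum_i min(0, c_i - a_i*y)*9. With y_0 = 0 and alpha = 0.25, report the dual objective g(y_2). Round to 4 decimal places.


Dual ascent for LP: min 5*x1 + 12*x2, 1*x1 + 5*x2 = 6, 0 <= x_i <= 9
Step 1: y^k = 0.0, reduced costs: (5.0, 12.0)
  x^k = (0.0, 0.0), subgradient = b - a^T x = 6.0
  y^{k+1} = 0.0 + 0.25*6.0 = 1.5
Step 2: y^k = 1.5, reduced costs: (3.5, 4.5)
  x^k = (0.0, 0.0), subgradient = b - a^T x = 6.0
  y^{k+1} = 1.5 + 0.25*6.0 = 3.0
Dual objective at y_2 = 3.0: reduced costs (2.0, -3.0), box minimizer x = (0.0, 9.0)
g(y_2) = b*y + (c1 - a1*y)*x1 + (c2 - a2*y)*x2 = 6*3.0 + 2.0*0.0 + (-3.0)*9.0 = 18.0 + 0.0 - 27.0 = -9.0
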